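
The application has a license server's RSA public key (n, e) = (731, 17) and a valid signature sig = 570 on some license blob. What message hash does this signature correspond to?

sig^2 ≡ 570^2 = 324900 ≡ 336
sig^4 ≡ 336^2 = 112896 ≡ 322
sig^8 ≡ 322^2 = 103684 ≡ 613
sig^16 ≡ 613^2 = 375769 ≡ 35
17 = 16 + 1, so sig^17 ≡ 35·570 ≡ 213 (mod 731)

213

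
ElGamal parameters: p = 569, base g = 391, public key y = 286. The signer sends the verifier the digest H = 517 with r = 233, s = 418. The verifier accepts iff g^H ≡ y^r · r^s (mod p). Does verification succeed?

passes

Left side g^H mod p:
Squares mod 569: 391^1≡391, 391^2≡389, 391^4≡536, 391^8≡520, 391^16≡125, 391^32≡262, 391^64≡364, 391^128≡488, 391^256≡302, 391^512≡164
517 = 512 + 4 + 1, so 391^517 ≡ 164·536·391 ≡ 19 (mod 569)
Right side y^r · r^s mod p:
Squares mod 569: 286^1≡286, 286^2≡429, 286^4≡254, 286^8≡219, 286^16≡165, 286^32≡482, 286^64≡172, 286^128≡565
233 = 128 + 64 + 32 + 8 + 1, so 286^233 ≡ 565·172·482·219·286 ≡ 332 (mod 569)
Squares mod 569: 233^1≡233, 233^2≡234, 233^4≡132, 233^8≡354, 233^16≡136, 233^32≡288, 233^64≡439, 233^128≡399, 233^256≡450
418 = 256 + 128 + 32 + 2, so 233^418 ≡ 450·399·288·234 ≡ 228 (mod 569)
332·228 = 75696 ≡ 19 (mod 569)
19 ≡ 19 (mod 569), so the signature is genuine.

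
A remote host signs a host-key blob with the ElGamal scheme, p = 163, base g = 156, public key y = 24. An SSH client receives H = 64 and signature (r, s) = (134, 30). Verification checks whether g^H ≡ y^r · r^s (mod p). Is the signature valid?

valid

Left side g^H mod p:
156^64 mod 163 = 118
Right side y^r · r^s mod p:
24^134 mod 163 = 16
134^30 mod 163 = 150
16·150 = 2400 ≡ 118 (mod 163)
118 ≡ 118 (mod 163), so the signature is genuine.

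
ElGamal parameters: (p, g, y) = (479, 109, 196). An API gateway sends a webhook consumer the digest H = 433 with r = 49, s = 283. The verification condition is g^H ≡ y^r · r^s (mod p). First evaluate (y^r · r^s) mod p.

308

196^49 mod 479 = 131
49^283 mod 479 = 368
y^r · r^s ≡ 131·368 = 48208 ≡ 308 (mod 479)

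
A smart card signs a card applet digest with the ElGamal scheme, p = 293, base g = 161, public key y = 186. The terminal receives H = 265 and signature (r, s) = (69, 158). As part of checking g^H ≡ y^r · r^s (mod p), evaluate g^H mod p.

124

161^2 = 25921 ≡ 137
161^4 ≡ 137^2 = 18769 ≡ 17
161^8 ≡ 17^2 = 289
161^16 ≡ 289^2 = 83521 ≡ 16
161^32 ≡ 16^2 = 256
161^64 ≡ 256^2 = 65536 ≡ 197
161^128 ≡ 197^2 = 38809 ≡ 133
161^256 ≡ 133^2 = 17689 ≡ 109
265 = 256 + 8 + 1, so 161^265 ≡ 109·289·161 ≡ 124 (mod 293)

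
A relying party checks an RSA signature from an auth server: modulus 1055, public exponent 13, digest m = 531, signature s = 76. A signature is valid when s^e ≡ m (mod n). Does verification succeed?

passes

s^2 ≡ 76^2 = 5776 ≡ 501
s^4 ≡ 501^2 = 251001 ≡ 966
s^8 ≡ 966^2 = 933156 ≡ 536
13 = 8 + 4 + 1, so s^13 ≡ 536·966·76 ≡ 531 (mod 1055)
531 = m, so the signature checks out.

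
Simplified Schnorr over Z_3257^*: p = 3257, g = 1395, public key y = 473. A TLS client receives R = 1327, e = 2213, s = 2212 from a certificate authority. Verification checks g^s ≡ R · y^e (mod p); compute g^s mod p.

2855

1395^2 = 1946025 ≡ 1596
1395^4 ≡ 1596^2 = 2547216 ≡ 242
1395^8 ≡ 242^2 = 58564 ≡ 3195
1395^16 ≡ 3195^2 = 10208025 ≡ 587
1395^32 ≡ 587^2 = 344569 ≡ 2584
1395^64 ≡ 2584^2 = 6677056 ≡ 206
1395^128 ≡ 206^2 = 42436 ≡ 95
1395^256 ≡ 95^2 = 9025 ≡ 2511
1395^512 ≡ 2511^2 = 6305121 ≡ 2826
1395^1024 ≡ 2826^2 = 7986276 ≡ 112
1395^2048 ≡ 112^2 = 12544 ≡ 2773
2212 = 2048 + 128 + 32 + 4, so 1395^2212 ≡ 2773·95·2584·242 ≡ 2855 (mod 3257)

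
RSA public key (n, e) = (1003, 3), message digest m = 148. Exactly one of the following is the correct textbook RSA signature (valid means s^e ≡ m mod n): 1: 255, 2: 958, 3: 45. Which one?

Candidate 1: Squares mod 1003: 255^1≡255, 255^2≡833; 3 = 2 + 1, so 255^3 ≡ 833·255 ≡ 782 (mod 1003)
Candidate 2: Squares mod 1003: 958^1≡958, 958^2≡19; 3 = 2 + 1, so 958^3 ≡ 19·958 ≡ 148 (mod 1003)
  → matches m = 148
Candidate 3: Squares mod 1003: 45^1≡45, 45^2≡19; 3 = 2 + 1, so 45^3 ≡ 19·45 ≡ 855 (mod 1003)

2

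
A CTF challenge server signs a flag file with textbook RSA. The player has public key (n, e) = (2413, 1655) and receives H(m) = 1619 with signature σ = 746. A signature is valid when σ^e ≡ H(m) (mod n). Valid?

yes

σ^2 ≡ 746^2 = 556516 ≡ 1526
σ^4 ≡ 1526^2 = 2328676 ≡ 131
σ^8 ≡ 131^2 = 17161 ≡ 270
σ^16 ≡ 270^2 = 72900 ≡ 510
σ^32 ≡ 510^2 = 260100 ≡ 1909
σ^64 ≡ 1909^2 = 3644281 ≡ 651
σ^128 ≡ 651^2 = 423801 ≡ 1526
σ^256 ≡ 1526^2 = 2328676 ≡ 131
σ^512 ≡ 131^2 = 17161 ≡ 270
σ^1024 ≡ 270^2 = 72900 ≡ 510
1655 = 1024 + 512 + 64 + 32 + 16 + 4 + 2 + 1, so σ^1655 ≡ 510·270·651·1909·510·131·1526·746 ≡ 1619 (mod 2413)
1619 = H(m), so the signature checks out.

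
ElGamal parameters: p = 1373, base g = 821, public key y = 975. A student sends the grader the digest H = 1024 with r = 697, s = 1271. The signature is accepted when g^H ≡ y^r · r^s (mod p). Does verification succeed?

fails

Left side g^H mod p:
821^1024 mod 1373 = 640
Right side y^r · r^s mod p:
975^697 mod 1373 = 378
697^1271 mod 1373 = 527
378·527 = 199206 ≡ 121 (mod 1373)
640 ≠ 121, so verification fails.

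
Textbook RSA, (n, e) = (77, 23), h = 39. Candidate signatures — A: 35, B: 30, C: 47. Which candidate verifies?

B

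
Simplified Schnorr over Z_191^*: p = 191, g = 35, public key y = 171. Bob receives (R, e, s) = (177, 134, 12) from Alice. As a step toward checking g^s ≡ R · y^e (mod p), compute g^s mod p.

40

35^2 = 1225 ≡ 79
35^4 ≡ 79^2 = 6241 ≡ 129
35^8 ≡ 129^2 = 16641 ≡ 24
12 = 8 + 4, so 35^12 ≡ 24·129 ≡ 40 (mod 191)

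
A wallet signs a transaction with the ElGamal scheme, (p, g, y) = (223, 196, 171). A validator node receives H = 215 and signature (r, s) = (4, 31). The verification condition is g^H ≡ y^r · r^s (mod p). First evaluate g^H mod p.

15

Squares mod 223: 196^1≡196, 196^2≡60, 196^4≡32, 196^8≡132, 196^16≡30, 196^32≡8, 196^64≡64, 196^128≡82
215 = 128 + 64 + 16 + 4 + 2 + 1, so 196^215 ≡ 82·64·30·32·60·196 ≡ 15 (mod 223)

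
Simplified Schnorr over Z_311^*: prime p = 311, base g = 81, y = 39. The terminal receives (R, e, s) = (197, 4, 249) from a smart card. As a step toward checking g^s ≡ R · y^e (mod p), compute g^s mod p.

Squares mod 311: 81^1≡81, 81^2≡30, 81^4≡278, 81^8≡156, 81^16≡78, 81^32≡175, 81^64≡147, 81^128≡150
249 = 128 + 64 + 32 + 16 + 8 + 1, so 81^249 ≡ 150·147·175·78·156·81 ≡ 80 (mod 311)

80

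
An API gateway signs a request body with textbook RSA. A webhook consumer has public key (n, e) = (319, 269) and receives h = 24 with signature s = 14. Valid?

s^269 mod 319 = 301
301 ≠ 24, so verification fails.

no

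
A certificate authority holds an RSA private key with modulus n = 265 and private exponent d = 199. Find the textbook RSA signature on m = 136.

76

m^199 mod 265 = 76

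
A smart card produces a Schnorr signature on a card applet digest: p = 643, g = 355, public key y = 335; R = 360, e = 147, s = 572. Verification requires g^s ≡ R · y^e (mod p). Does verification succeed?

g^s mod p:
355^2 = 126025 ≡ 640
355^4 ≡ 640^2 = 409600 ≡ 9
355^8 ≡ 9^2 = 81
355^16 ≡ 81^2 = 6561 ≡ 131
355^32 ≡ 131^2 = 17161 ≡ 443
355^64 ≡ 443^2 = 196249 ≡ 134
355^128 ≡ 134^2 = 17956 ≡ 595
355^256 ≡ 595^2 = 354025 ≡ 375
355^512 ≡ 375^2 = 140625 ≡ 451
572 = 512 + 32 + 16 + 8 + 4, so 355^572 ≡ 451·443·131·81·9 ≡ 142 (mod 643)
R · y^e mod p:
335^2 = 112225 ≡ 343
335^4 ≡ 343^2 = 117649 ≡ 623
335^8 ≡ 623^2 = 388129 ≡ 400
335^16 ≡ 400^2 = 160000 ≡ 536
335^32 ≡ 536^2 = 287296 ≡ 518
335^64 ≡ 518^2 = 268324 ≡ 193
335^128 ≡ 193^2 = 37249 ≡ 598
147 = 128 + 16 + 2 + 1, so 335^147 ≡ 598·536·343·335 ≡ 154 (mod 643)
360·154 = 55440 ≡ 142 (mod 643)
142 ≡ 142 (mod 643); signature holds.

passes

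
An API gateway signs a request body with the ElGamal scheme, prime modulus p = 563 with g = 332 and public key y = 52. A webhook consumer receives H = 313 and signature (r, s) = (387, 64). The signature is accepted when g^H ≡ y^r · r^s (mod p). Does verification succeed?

Left side g^H mod p:
332^313 mod 563 = 118
Right side y^r · r^s mod p:
52^387 mod 563 = 70
387^64 mod 563 = 368
70·368 = 25760 ≡ 425 (mod 563)
118 ≠ 425, so verification fails.

fails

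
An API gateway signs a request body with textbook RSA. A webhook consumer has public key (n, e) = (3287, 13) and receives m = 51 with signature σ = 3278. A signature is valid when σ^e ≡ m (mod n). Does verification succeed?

passes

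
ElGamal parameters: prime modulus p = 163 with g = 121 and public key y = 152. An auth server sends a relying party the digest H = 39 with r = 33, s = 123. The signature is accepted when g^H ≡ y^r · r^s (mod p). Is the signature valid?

Left side g^H mod p:
Squares mod 163: 121^1≡121, 121^2≡134, 121^4≡26, 121^8≡24, 121^16≡87, 121^32≡71
39 = 32 + 4 + 2 + 1, so 121^39 ≡ 71·26·134·121 ≡ 6 (mod 163)
Right side y^r · r^s mod p:
Squares mod 163: 152^1≡152, 152^2≡121, 152^4≡134, 152^8≡26, 152^16≡24, 152^32≡87
33 = 32 + 1, so 152^33 ≡ 87·152 ≡ 21 (mod 163)
Squares mod 163: 33^1≡33, 33^2≡111, 33^4≡96, 33^8≡88, 33^16≡83, 33^32≡43, 33^64≡56
123 = 64 + 32 + 16 + 8 + 2 + 1, so 33^123 ≡ 56·43·83·88·111·33 ≡ 136 (mod 163)
21·136 = 2856 ≡ 85 (mod 163)
6 ≠ 85, so verification fails.

invalid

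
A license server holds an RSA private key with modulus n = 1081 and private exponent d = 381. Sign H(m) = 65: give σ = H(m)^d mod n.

(H(m))^2 ≡ 65^2 = 4225 ≡ 982
(H(m))^4 ≡ 982^2 = 964324 ≡ 72
(H(m))^8 ≡ 72^2 = 5184 ≡ 860
(H(m))^16 ≡ 860^2 = 739600 ≡ 196
(H(m))^32 ≡ 196^2 = 38416 ≡ 581
(H(m))^64 ≡ 581^2 = 337561 ≡ 289
(H(m))^128 ≡ 289^2 = 83521 ≡ 284
(H(m))^256 ≡ 284^2 = 80656 ≡ 662
381 = 256 + 64 + 32 + 16 + 8 + 4 + 1, so (H(m))^381 ≡ 662·289·581·196·860·72·65 ≡ 613 (mod 1081)

613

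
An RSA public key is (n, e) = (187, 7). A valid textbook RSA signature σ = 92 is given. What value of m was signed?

148

σ^2 ≡ 92^2 = 8464 ≡ 49
σ^4 ≡ 49^2 = 2401 ≡ 157
7 = 4 + 2 + 1, so σ^7 ≡ 157·49·92 ≡ 148 (mod 187)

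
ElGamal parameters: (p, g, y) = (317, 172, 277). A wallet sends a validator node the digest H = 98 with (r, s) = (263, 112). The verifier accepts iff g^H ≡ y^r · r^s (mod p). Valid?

yes

Left side g^H mod p:
172^2 = 29584 ≡ 103
172^4 ≡ 103^2 = 10609 ≡ 148
172^8 ≡ 148^2 = 21904 ≡ 31
172^16 ≡ 31^2 = 961 ≡ 10
172^32 ≡ 10^2 = 100
172^64 ≡ 100^2 = 10000 ≡ 173
98 = 64 + 32 + 2, so 172^98 ≡ 173·100·103 ≡ 43 (mod 317)
Right side y^r · r^s mod p:
277^2 = 76729 ≡ 15
277^4 ≡ 15^2 = 225
277^8 ≡ 225^2 = 50625 ≡ 222
277^16 ≡ 222^2 = 49284 ≡ 149
277^32 ≡ 149^2 = 22201 ≡ 11
277^64 ≡ 11^2 = 121
277^128 ≡ 121^2 = 14641 ≡ 59
277^256 ≡ 59^2 = 3481 ≡ 311
263 = 256 + 4 + 2 + 1, so 277^263 ≡ 311·225·15·277 ≡ 65 (mod 317)
263^2 = 69169 ≡ 63
263^4 ≡ 63^2 = 3969 ≡ 165
263^8 ≡ 165^2 = 27225 ≡ 280
263^16 ≡ 280^2 = 78400 ≡ 101
263^32 ≡ 101^2 = 10201 ≡ 57
263^64 ≡ 57^2 = 3249 ≡ 79
112 = 64 + 32 + 16, so 263^112 ≡ 79·57·101 ≡ 225 (mod 317)
65·225 = 14625 ≡ 43 (mod 317)
43 ≡ 43 (mod 317), so the signature is genuine.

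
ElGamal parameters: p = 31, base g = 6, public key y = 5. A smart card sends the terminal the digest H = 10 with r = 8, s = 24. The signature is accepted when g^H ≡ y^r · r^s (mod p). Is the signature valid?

invalid

Left side g^H mod p:
6^2 = 36 ≡ 5
6^4 ≡ 5^2 = 25
6^8 ≡ 25^2 = 625 ≡ 5
10 = 8 + 2, so 6^10 ≡ 5·5 ≡ 25 (mod 31)
Right side y^r · r^s mod p:
5^2 = 25
5^4 ≡ 25^2 = 625 ≡ 5
5^8 ≡ 5^2 = 25
8^2 = 64 ≡ 2
8^4 ≡ 2^2 = 4
8^8 ≡ 4^2 = 16
8^16 ≡ 16^2 = 256 ≡ 8
24 = 16 + 8, so 8^24 ≡ 8·16 ≡ 4 (mod 31)
25·4 = 100 ≡ 7 (mod 31)
25 ≠ 7, so verification fails.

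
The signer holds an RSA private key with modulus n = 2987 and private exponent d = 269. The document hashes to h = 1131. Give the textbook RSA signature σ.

h^2 ≡ 1131^2 = 1279161 ≡ 725
h^4 ≡ 725^2 = 525625 ≡ 2900
h^8 ≡ 2900^2 = 8410000 ≡ 1595
h^16 ≡ 1595^2 = 2544025 ≡ 2088
h^32 ≡ 2088^2 = 4359744 ≡ 1711
h^64 ≡ 1711^2 = 2927521 ≡ 261
h^128 ≡ 261^2 = 68121 ≡ 2407
h^256 ≡ 2407^2 = 5793649 ≡ 1856
269 = 256 + 8 + 4 + 1, so h^269 ≡ 1856·1595·2900·1131 ≡ 2465 (mod 2987)

2465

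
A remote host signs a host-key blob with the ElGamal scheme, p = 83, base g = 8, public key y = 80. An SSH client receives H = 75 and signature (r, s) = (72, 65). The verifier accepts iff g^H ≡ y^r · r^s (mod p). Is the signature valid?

valid

Left side g^H mod p:
Squares mod 83: 8^1≡8, 8^2≡64, 8^4≡29, 8^8≡11, 8^16≡38, 8^32≡33, 8^64≡10
75 = 64 + 8 + 2 + 1, so 8^75 ≡ 10·11·64·8 ≡ 46 (mod 83)
Right side y^r · r^s mod p:
Squares mod 83: 80^1≡80, 80^2≡9, 80^4≡81, 80^8≡4, 80^16≡16, 80^32≡7, 80^64≡49
72 = 64 + 8, so 80^72 ≡ 49·4 ≡ 30 (mod 83)
Squares mod 83: 72^1≡72, 72^2≡38, 72^4≡33, 72^8≡10, 72^16≡17, 72^32≡40, 72^64≡23
65 = 64 + 1, so 72^65 ≡ 23·72 ≡ 79 (mod 83)
30·79 = 2370 ≡ 46 (mod 83)
46 ≡ 46 (mod 83), so the signature is genuine.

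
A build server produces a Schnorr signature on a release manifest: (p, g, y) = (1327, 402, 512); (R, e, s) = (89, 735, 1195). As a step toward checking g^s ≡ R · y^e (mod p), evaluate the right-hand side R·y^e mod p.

512^2 = 262144 ≡ 725
512^4 ≡ 725^2 = 525625 ≡ 133
512^8 ≡ 133^2 = 17689 ≡ 438
512^16 ≡ 438^2 = 191844 ≡ 756
512^32 ≡ 756^2 = 571536 ≡ 926
512^64 ≡ 926^2 = 857476 ≡ 234
512^128 ≡ 234^2 = 54756 ≡ 349
512^256 ≡ 349^2 = 121801 ≡ 1044
512^512 ≡ 1044^2 = 1089936 ≡ 469
735 = 512 + 128 + 64 + 16 + 8 + 4 + 2 + 1, so 512^735 ≡ 469·349·234·756·438·133·725·512 ≡ 313 (mod 1327)
R · y^e ≡ 89·313 = 27857 ≡ 1317 (mod 1327)

1317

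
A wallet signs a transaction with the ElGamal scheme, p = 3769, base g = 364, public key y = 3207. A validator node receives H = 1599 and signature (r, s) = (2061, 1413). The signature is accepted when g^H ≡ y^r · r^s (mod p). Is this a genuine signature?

genuine

Left side g^H mod p:
Squares mod 3769: 364^1≡364, 364^2≡581, 364^4≡2120, 364^8≡1752, 364^16≡1538, 364^32≡2281, 364^64≡1741, 364^128≡805, 364^256≡3526, 364^512≡2514, 364^1024≡3352
1599 = 1024 + 512 + 32 + 16 + 8 + 4 + 2 + 1, so 364^1599 ≡ 3352·2514·2281·1538·1752·2120·581·364 ≡ 944 (mod 3769)
Right side y^r · r^s mod p:
Squares mod 3769: 3207^1≡3207, 3207^2≡3017, 3207^4≡154, 3207^8≡1102, 3207^16≡786, 3207^32≡3449, 3207^64≡637, 3207^128≡2486, 3207^256≡2805, 3207^512≡2122, 3207^1024≡2698, 3207^2048≡1265
2061 = 2048 + 8 + 4 + 1, so 3207^2061 ≡ 1265·1102·154·3207 ≡ 2111 (mod 3769)
Squares mod 3769: 2061^1≡2061, 2061^2≡58, 2061^4≡3364, 2061^8≡1958, 2061^16≡691, 2061^32≡2587, 2061^64≡2594, 2061^128≡1171, 2061^256≡3094, 2061^512≡3345, 2061^1024≡2633
1413 = 1024 + 256 + 128 + 4 + 1, so 2061^1413 ≡ 2633·3094·1171·3364·2061 ≡ 3041 (mod 3769)
2111·3041 = 6419551 ≡ 944 (mod 3769)
944 ≡ 944 (mod 3769), so the signature is genuine.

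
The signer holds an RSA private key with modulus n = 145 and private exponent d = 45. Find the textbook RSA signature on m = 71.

51

m^45 mod 145 = 51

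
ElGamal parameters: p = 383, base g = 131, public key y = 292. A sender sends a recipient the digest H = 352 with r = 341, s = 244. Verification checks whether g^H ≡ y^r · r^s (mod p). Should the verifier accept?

Left side g^H mod p:
131^2 = 17161 ≡ 309
131^4 ≡ 309^2 = 95481 ≡ 114
131^8 ≡ 114^2 = 12996 ≡ 357
131^16 ≡ 357^2 = 127449 ≡ 293
131^32 ≡ 293^2 = 85849 ≡ 57
131^64 ≡ 57^2 = 3249 ≡ 185
131^128 ≡ 185^2 = 34225 ≡ 138
131^256 ≡ 138^2 = 19044 ≡ 277
352 = 256 + 64 + 32, so 131^352 ≡ 277·185·57 ≡ 207 (mod 383)
Right side y^r · r^s mod p:
292^2 = 85264 ≡ 238
292^4 ≡ 238^2 = 56644 ≡ 343
292^8 ≡ 343^2 = 117649 ≡ 68
292^16 ≡ 68^2 = 4624 ≡ 28
292^32 ≡ 28^2 = 784 ≡ 18
292^64 ≡ 18^2 = 324
292^128 ≡ 324^2 = 104976 ≡ 34
292^256 ≡ 34^2 = 1156 ≡ 7
341 = 256 + 64 + 16 + 4 + 1, so 292^341 ≡ 7·324·28·343·292 ≡ 272 (mod 383)
341^2 = 116281 ≡ 232
341^4 ≡ 232^2 = 53824 ≡ 204
341^8 ≡ 204^2 = 41616 ≡ 252
341^16 ≡ 252^2 = 63504 ≡ 309
341^32 ≡ 309^2 = 95481 ≡ 114
341^64 ≡ 114^2 = 12996 ≡ 357
341^128 ≡ 357^2 = 127449 ≡ 293
244 = 128 + 64 + 32 + 16 + 4, so 341^244 ≡ 293·357·114·309·204 ≡ 112 (mod 383)
272·112 = 30464 ≡ 207 (mod 383)
207 ≡ 207 (mod 383), so the signature is genuine.

accept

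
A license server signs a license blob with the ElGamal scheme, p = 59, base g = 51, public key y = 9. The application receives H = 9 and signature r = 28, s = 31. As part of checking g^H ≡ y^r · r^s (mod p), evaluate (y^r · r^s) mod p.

9^2 = 81 ≡ 22
9^4 ≡ 22^2 = 484 ≡ 12
9^8 ≡ 12^2 = 144 ≡ 26
9^16 ≡ 26^2 = 676 ≡ 27
28 = 16 + 8 + 4, so 9^28 ≡ 27·26·12 ≡ 46 (mod 59)
28^2 = 784 ≡ 17
28^4 ≡ 17^2 = 289 ≡ 53
28^8 ≡ 53^2 = 2809 ≡ 36
28^16 ≡ 36^2 = 1296 ≡ 57
31 = 16 + 8 + 4 + 2 + 1, so 28^31 ≡ 57·36·53·17·28 ≡ 17 (mod 59)
y^r · r^s ≡ 46·17 = 782 ≡ 15 (mod 59)

15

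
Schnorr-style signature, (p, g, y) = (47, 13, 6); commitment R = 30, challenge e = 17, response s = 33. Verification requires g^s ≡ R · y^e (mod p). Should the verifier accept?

g^s mod p:
13^2 = 169 ≡ 28
13^4 ≡ 28^2 = 784 ≡ 32
13^8 ≡ 32^2 = 1024 ≡ 37
13^16 ≡ 37^2 = 1369 ≡ 6
13^32 ≡ 6^2 = 36
33 = 32 + 1, so 13^33 ≡ 36·13 ≡ 45 (mod 47)
R · y^e mod p:
6^2 = 36
6^4 ≡ 36^2 = 1296 ≡ 27
6^8 ≡ 27^2 = 729 ≡ 24
6^16 ≡ 24^2 = 576 ≡ 12
17 = 16 + 1, so 6^17 ≡ 12·6 ≡ 25 (mod 47)
30·25 = 750 ≡ 45 (mod 47)
45 ≡ 45 (mod 47); signature holds.

accept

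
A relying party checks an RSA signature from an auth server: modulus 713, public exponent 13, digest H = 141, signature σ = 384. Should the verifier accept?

accept

σ^2 ≡ 384^2 = 147456 ≡ 578
σ^4 ≡ 578^2 = 334084 ≡ 400
σ^8 ≡ 400^2 = 160000 ≡ 288
13 = 8 + 4 + 1, so σ^13 ≡ 288·400·384 ≡ 141 (mod 713)
σ^13 mod 713 = 141 matches H.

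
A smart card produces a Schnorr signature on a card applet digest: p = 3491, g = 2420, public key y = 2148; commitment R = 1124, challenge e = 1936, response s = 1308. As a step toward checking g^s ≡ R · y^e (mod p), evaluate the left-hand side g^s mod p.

1569

2420^2 = 5856400 ≡ 1993
2420^4 ≡ 1993^2 = 3972049 ≡ 2782
2420^8 ≡ 2782^2 = 7739524 ≡ 3468
2420^16 ≡ 3468^2 = 12027024 ≡ 529
2420^32 ≡ 529^2 = 279841 ≡ 561
2420^64 ≡ 561^2 = 314721 ≡ 531
2420^128 ≡ 531^2 = 281961 ≡ 2681
2420^256 ≡ 2681^2 = 7187761 ≡ 3283
2420^512 ≡ 3283^2 = 10778089 ≡ 1372
2420^1024 ≡ 1372^2 = 1882384 ≡ 735
1308 = 1024 + 256 + 16 + 8 + 4, so 2420^1308 ≡ 735·3283·529·3468·2782 ≡ 1569 (mod 3491)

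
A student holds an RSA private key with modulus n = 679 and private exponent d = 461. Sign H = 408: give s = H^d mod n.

Squares mod 679: H^1≡408, H^2≡109, H^4≡338, H^8≡172, H^16≡387, H^32≡389, H^64≡583, H^128≡389, H^256≡583
461 = 256 + 128 + 64 + 8 + 4 + 1, so H^461 ≡ 583·389·583·172·338·408 ≡ 466 (mod 679)

466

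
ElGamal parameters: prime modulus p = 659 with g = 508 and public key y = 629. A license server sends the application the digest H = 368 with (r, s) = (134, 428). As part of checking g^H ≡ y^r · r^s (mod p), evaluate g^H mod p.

Squares mod 659: 508^1≡508, 508^2≡395, 508^4≡501, 508^8≡581, 508^16≡153, 508^32≡344, 508^64≡375, 508^128≡258, 508^256≡5
368 = 256 + 64 + 32 + 16, so 508^368 ≡ 5·375·344·153 ≡ 409 (mod 659)

409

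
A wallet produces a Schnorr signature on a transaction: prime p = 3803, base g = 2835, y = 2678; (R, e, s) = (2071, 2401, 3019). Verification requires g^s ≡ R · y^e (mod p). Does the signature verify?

verifies

g^s mod p:
2835^2 = 8037225 ≡ 1486
2835^4 ≡ 1486^2 = 2208196 ≡ 2456
2835^8 ≡ 2456^2 = 6031936 ≡ 378
2835^16 ≡ 378^2 = 142884 ≡ 2173
2835^32 ≡ 2173^2 = 4721929 ≡ 2406
2835^64 ≡ 2406^2 = 5788836 ≡ 670
2835^128 ≡ 670^2 = 448900 ≡ 146
2835^256 ≡ 146^2 = 21316 ≡ 2301
2835^512 ≡ 2301^2 = 5294601 ≡ 825
2835^1024 ≡ 825^2 = 680625 ≡ 3691
2835^2048 ≡ 3691^2 = 13623481 ≡ 1135
3019 = 2048 + 512 + 256 + 128 + 64 + 8 + 2 + 1, so 2835^3019 ≡ 1135·825·2301·146·670·378·1486·2835 ≡ 3402 (mod 3803)
R · y^e mod p:
2678^2 = 7171684 ≡ 3029
2678^4 ≡ 3029^2 = 9174841 ≡ 2005
2678^8 ≡ 2005^2 = 4020025 ≡ 254
2678^16 ≡ 254^2 = 64516 ≡ 3668
2678^32 ≡ 3668^2 = 13454224 ≡ 3013
2678^64 ≡ 3013^2 = 9078169 ≡ 408
2678^128 ≡ 408^2 = 166464 ≡ 2935
2678^256 ≡ 2935^2 = 8614225 ≡ 430
2678^512 ≡ 430^2 = 184900 ≡ 2356
2678^1024 ≡ 2356^2 = 5550736 ≡ 2159
2678^2048 ≡ 2159^2 = 4661281 ≡ 2606
2401 = 2048 + 256 + 64 + 32 + 1, so 2678^2401 ≡ 2606·430·408·3013·2678 ≡ 222 (mod 3803)
2071·222 = 459762 ≡ 3402 (mod 3803)
3402 ≡ 3402 (mod 3803); signature holds.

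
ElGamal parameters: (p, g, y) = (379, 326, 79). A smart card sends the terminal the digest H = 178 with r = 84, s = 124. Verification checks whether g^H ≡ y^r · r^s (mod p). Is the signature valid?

invalid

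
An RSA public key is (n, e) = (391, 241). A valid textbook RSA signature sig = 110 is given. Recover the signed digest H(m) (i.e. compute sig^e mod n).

sig^2 ≡ 110^2 = 12100 ≡ 370
sig^4 ≡ 370^2 = 136900 ≡ 50
sig^8 ≡ 50^2 = 2500 ≡ 154
sig^16 ≡ 154^2 = 23716 ≡ 256
sig^32 ≡ 256^2 = 65536 ≡ 239
sig^64 ≡ 239^2 = 57121 ≡ 35
sig^128 ≡ 35^2 = 1225 ≡ 52
241 = 128 + 64 + 32 + 16 + 1, so sig^241 ≡ 52·35·239·256·110 ≡ 331 (mod 391)

331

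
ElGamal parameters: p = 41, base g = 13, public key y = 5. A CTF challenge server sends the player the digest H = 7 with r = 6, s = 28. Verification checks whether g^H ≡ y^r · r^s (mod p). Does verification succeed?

fails

Left side g^H mod p:
13^7 mod 41 = 26
Right side y^r · r^s mod p:
5^6 mod 41 = 4
6^28 mod 41 = 31
4·31 = 124 ≡ 1 (mod 41)
26 ≠ 1, so verification fails.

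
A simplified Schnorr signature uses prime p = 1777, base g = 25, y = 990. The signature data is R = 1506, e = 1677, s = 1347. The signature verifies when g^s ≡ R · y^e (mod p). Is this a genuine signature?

g^s mod p:
Squares mod 1777: 25^1≡25, 25^2≡625, 25^4≡1462, 25^8≡1490, 25^16≡627, 25^32≡412, 25^64≡929, 25^128≡1196, 25^256≡1708, 25^512≡1207, 25^1024≡1486
1347 = 1024 + 256 + 64 + 2 + 1, so 25^1347 ≡ 1486·1708·929·625·25 ≡ 46 (mod 1777)
R · y^e mod p:
Squares mod 1777: 990^1≡990, 990^2≡973, 990^4≡1365, 990^8≡929, 990^16≡1196, 990^32≡1708, 990^64≡1207, 990^128≡1486, 990^256≡1162, 990^512≡1501, 990^1024≡1542
1677 = 1024 + 512 + 128 + 8 + 4 + 1, so 990^1677 ≡ 1542·1501·1486·929·1365·990 ≡ 1567 (mod 1777)
1506·1567 = 2359902 ≡ 46 (mod 1777)
46 ≡ 46 (mod 1777); signature holds.

genuine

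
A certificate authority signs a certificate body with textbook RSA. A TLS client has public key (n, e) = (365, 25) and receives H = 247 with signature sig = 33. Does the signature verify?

does not verify

sig^2 ≡ 33^2 = 1089 ≡ 359
sig^4 ≡ 359^2 = 128881 ≡ 36
sig^8 ≡ 36^2 = 1296 ≡ 201
sig^16 ≡ 201^2 = 40401 ≡ 251
25 = 16 + 8 + 1, so sig^25 ≡ 251·201·33 ≡ 118 (mod 365)
118 ≠ 247, so verification fails.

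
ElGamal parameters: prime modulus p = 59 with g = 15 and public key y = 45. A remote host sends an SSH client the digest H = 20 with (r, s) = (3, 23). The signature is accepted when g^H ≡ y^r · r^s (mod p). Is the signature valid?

valid

Left side g^H mod p:
15^2 = 225 ≡ 48
15^4 ≡ 48^2 = 2304 ≡ 3
15^8 ≡ 3^2 = 9
15^16 ≡ 9^2 = 81 ≡ 22
20 = 16 + 4, so 15^20 ≡ 22·3 ≡ 7 (mod 59)
Right side y^r · r^s mod p:
45^2 = 2025 ≡ 19
3 = 2 + 1, so 45^3 ≡ 19·45 ≡ 29 (mod 59)
3^2 = 9
3^4 ≡ 9^2 = 81 ≡ 22
3^8 ≡ 22^2 = 484 ≡ 12
3^16 ≡ 12^2 = 144 ≡ 26
23 = 16 + 4 + 2 + 1, so 3^23 ≡ 26·22·9·3 ≡ 45 (mod 59)
29·45 = 1305 ≡ 7 (mod 59)
7 ≡ 7 (mod 59), so the signature is genuine.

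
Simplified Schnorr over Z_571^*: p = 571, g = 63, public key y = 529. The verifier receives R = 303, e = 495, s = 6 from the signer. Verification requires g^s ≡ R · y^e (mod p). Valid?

yes

g^s mod p:
63^6 mod 571 = 317
R · y^e mod p:
529^495 mod 571 = 116
303·116 = 35148 ≡ 317 (mod 571)
317 ≡ 317 (mod 571); signature holds.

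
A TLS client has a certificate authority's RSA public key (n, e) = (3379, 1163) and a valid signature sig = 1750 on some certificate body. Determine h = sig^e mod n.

Squares mod 3379: sig^1≡1750, sig^2≡1126, sig^4≡751, sig^8≡3087, sig^16≡789, sig^32≡785, sig^64≡1247, sig^128≡669, sig^256≡1533, sig^512≡1684, sig^1024≡875
1163 = 1024 + 128 + 8 + 2 + 1, so sig^1163 ≡ 875·669·3087·1126·1750 ≡ 1537 (mod 3379)

1537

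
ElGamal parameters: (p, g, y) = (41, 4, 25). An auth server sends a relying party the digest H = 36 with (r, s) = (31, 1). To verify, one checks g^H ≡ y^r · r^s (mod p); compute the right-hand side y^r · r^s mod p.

37

25^2 = 625 ≡ 10
25^4 ≡ 10^2 = 100 ≡ 18
25^8 ≡ 18^2 = 324 ≡ 37
25^16 ≡ 37^2 = 1369 ≡ 16
31 = 16 + 8 + 4 + 2 + 1, so 25^31 ≡ 16·37·18·10·25 ≡ 25 (mod 41)
31^1 mod 41 = 31
y^r · r^s ≡ 25·31 = 775 ≡ 37 (mod 41)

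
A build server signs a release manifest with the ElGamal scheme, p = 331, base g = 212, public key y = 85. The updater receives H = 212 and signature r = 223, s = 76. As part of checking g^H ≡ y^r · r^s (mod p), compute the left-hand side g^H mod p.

223

212^2 = 44944 ≡ 259
212^4 ≡ 259^2 = 67081 ≡ 219
212^8 ≡ 219^2 = 47961 ≡ 297
212^16 ≡ 297^2 = 88209 ≡ 163
212^32 ≡ 163^2 = 26569 ≡ 89
212^64 ≡ 89^2 = 7921 ≡ 308
212^128 ≡ 308^2 = 94864 ≡ 198
212 = 128 + 64 + 16 + 4, so 212^212 ≡ 198·308·163·219 ≡ 223 (mod 331)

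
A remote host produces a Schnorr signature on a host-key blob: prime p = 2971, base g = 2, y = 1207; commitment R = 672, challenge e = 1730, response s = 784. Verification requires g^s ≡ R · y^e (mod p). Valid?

g^s mod p:
Squares mod 2971: 2^1≡2, 2^2≡4, 2^4≡16, 2^8≡256, 2^16≡174, 2^32≡566, 2^64≡2459, 2^128≡696, 2^256≡143, 2^512≡2623
784 = 512 + 256 + 16, so 2^784 ≡ 2623·143·174 ≡ 1529 (mod 2971)
R · y^e mod p:
Squares mod 2971: 1207^1≡1207, 1207^2≡1059, 1207^4≡1414, 1207^8≡2884, 1207^16≡1627, 1207^32≡2939, 1207^64≡1024, 1207^128≡2784, 1207^256≡2288, 1207^512≡42, 1207^1024≡1764
1730 = 1024 + 512 + 128 + 64 + 2, so 1207^1730 ≡ 1764·42·2784·1024·1059 ≡ 2288 (mod 2971)
672·2288 = 1537536 ≡ 1529 (mod 2971)
1529 ≡ 1529 (mod 2971); signature holds.

yes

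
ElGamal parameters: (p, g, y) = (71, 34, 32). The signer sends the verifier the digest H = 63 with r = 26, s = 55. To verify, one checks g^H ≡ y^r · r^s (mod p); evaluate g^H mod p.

70

34^2 = 1156 ≡ 20
34^4 ≡ 20^2 = 400 ≡ 45
34^8 ≡ 45^2 = 2025 ≡ 37
34^16 ≡ 37^2 = 1369 ≡ 20
34^32 ≡ 20^2 = 400 ≡ 45
63 = 32 + 16 + 8 + 4 + 2 + 1, so 34^63 ≡ 45·20·37·45·20·34 ≡ 70 (mod 71)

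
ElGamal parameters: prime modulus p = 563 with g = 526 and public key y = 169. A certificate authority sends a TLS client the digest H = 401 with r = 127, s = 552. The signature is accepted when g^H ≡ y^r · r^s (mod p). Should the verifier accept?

accept

Left side g^H mod p:
526^2 = 276676 ≡ 243
526^4 ≡ 243^2 = 59049 ≡ 497
526^8 ≡ 497^2 = 247009 ≡ 415
526^16 ≡ 415^2 = 172225 ≡ 510
526^32 ≡ 510^2 = 260100 ≡ 557
526^64 ≡ 557^2 = 310249 ≡ 36
526^128 ≡ 36^2 = 1296 ≡ 170
526^256 ≡ 170^2 = 28900 ≡ 187
401 = 256 + 128 + 16 + 1, so 526^401 ≡ 187·170·510·526 ≡ 326 (mod 563)
Right side y^r · r^s mod p:
169^2 = 28561 ≡ 411
169^4 ≡ 411^2 = 168921 ≡ 21
169^8 ≡ 21^2 = 441
169^16 ≡ 441^2 = 194481 ≡ 246
169^32 ≡ 246^2 = 60516 ≡ 275
169^64 ≡ 275^2 = 75625 ≡ 183
127 = 64 + 32 + 16 + 8 + 4 + 2 + 1, so 169^127 ≡ 183·275·246·441·21·411·169 ≡ 468 (mod 563)
127^2 = 16129 ≡ 365
127^4 ≡ 365^2 = 133225 ≡ 357
127^8 ≡ 357^2 = 127449 ≡ 211
127^16 ≡ 211^2 = 44521 ≡ 44
127^32 ≡ 44^2 = 1936 ≡ 247
127^64 ≡ 247^2 = 61009 ≡ 205
127^128 ≡ 205^2 = 42025 ≡ 363
127^256 ≡ 363^2 = 131769 ≡ 27
127^512 ≡ 27^2 = 729 ≡ 166
552 = 512 + 32 + 8, so 127^552 ≡ 166·247·211 ≡ 364 (mod 563)
468·364 = 170352 ≡ 326 (mod 563)
326 ≡ 326 (mod 563), so the signature is genuine.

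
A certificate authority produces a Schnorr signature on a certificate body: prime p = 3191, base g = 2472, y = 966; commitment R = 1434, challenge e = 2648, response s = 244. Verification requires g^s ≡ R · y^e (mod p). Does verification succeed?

passes

g^s mod p:
2472^244 mod 3191 = 575
R · y^e mod p:
966^2648 mod 3191 = 1587
1434·1587 = 2275758 ≡ 575 (mod 3191)
575 ≡ 575 (mod 3191); signature holds.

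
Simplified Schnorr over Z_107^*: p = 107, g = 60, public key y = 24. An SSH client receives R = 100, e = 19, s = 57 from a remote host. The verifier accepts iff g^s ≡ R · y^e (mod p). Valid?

g^s mod p:
60^2 = 3600 ≡ 69
60^4 ≡ 69^2 = 4761 ≡ 53
60^8 ≡ 53^2 = 2809 ≡ 27
60^16 ≡ 27^2 = 729 ≡ 87
60^32 ≡ 87^2 = 7569 ≡ 79
57 = 32 + 16 + 8 + 1, so 60^57 ≡ 79·87·27·60 ≡ 54 (mod 107)
R · y^e mod p:
24^2 = 576 ≡ 41
24^4 ≡ 41^2 = 1681 ≡ 76
24^8 ≡ 76^2 = 5776 ≡ 105
24^16 ≡ 105^2 = 11025 ≡ 4
19 = 16 + 2 + 1, so 24^19 ≡ 4·41·24 ≡ 84 (mod 107)
100·84 = 8400 ≡ 54 (mod 107)
54 ≡ 54 (mod 107); signature holds.

yes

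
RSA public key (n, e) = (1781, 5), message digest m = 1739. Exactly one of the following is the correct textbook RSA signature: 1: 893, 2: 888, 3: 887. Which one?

2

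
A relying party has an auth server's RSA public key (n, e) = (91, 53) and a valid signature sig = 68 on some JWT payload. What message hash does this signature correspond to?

87

sig^53 mod 91 = 87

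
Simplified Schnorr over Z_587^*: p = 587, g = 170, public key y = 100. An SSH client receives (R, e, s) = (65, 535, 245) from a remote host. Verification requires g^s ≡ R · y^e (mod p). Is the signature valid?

valid

g^s mod p:
Squares mod 587: 170^1≡170, 170^2≡137, 170^4≡572, 170^8≡225, 170^16≡143, 170^32≡491, 170^64≡411, 170^128≡452
245 = 128 + 64 + 32 + 16 + 4 + 1, so 170^245 ≡ 452·411·491·143·572·170 ≡ 256 (mod 587)
R · y^e mod p:
Squares mod 587: 100^1≡100, 100^2≡21, 100^4≡441, 100^8≡184, 100^16≡397, 100^32≡293, 100^64≡147, 100^128≡477, 100^256≡360, 100^512≡460
535 = 512 + 16 + 4 + 2 + 1, so 100^535 ≡ 460·397·441·21·100 ≡ 22 (mod 587)
65·22 = 1430 ≡ 256 (mod 587)
256 ≡ 256 (mod 587); signature holds.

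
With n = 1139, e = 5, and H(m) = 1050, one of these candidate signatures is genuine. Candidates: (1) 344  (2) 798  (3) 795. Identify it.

3

Candidate 1: 344^5 mod 1139 = 89
Candidate 2: 798^5 mod 1139 = 934
Candidate 3: 795^5 mod 1139 = 1050
  → matches H(m) = 1050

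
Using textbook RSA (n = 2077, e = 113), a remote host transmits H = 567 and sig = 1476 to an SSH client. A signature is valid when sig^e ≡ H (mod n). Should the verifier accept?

accept

sig^2 ≡ 1476^2 = 2178576 ≡ 1880
sig^4 ≡ 1880^2 = 3534400 ≡ 1423
sig^8 ≡ 1423^2 = 2024929 ≡ 1931
sig^16 ≡ 1931^2 = 3728761 ≡ 546
sig^32 ≡ 546^2 = 298116 ≡ 1105
sig^64 ≡ 1105^2 = 1221025 ≡ 1826
113 = 64 + 32 + 16 + 1, so sig^113 ≡ 1826·1105·546·1476 ≡ 567 (mod 2077)
567 = H, so the signature checks out.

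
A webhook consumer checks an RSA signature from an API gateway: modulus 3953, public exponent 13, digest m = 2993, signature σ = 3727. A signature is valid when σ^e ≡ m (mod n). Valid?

yes

Squares mod 3953: σ^1≡3727, σ^2≡3640, σ^4≡3097, σ^8≡1431
13 = 8 + 4 + 1, so σ^13 ≡ 1431·3097·3727 ≡ 2993 (mod 3953)
2993 = m, so the signature checks out.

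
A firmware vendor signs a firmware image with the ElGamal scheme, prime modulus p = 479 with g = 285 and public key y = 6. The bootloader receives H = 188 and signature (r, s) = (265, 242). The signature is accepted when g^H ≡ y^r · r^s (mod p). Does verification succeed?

Left side g^H mod p:
285^2 = 81225 ≡ 274
285^4 ≡ 274^2 = 75076 ≡ 352
285^8 ≡ 352^2 = 123904 ≡ 322
285^16 ≡ 322^2 = 103684 ≡ 220
285^32 ≡ 220^2 = 48400 ≡ 21
285^64 ≡ 21^2 = 441
285^128 ≡ 441^2 = 194481 ≡ 7
188 = 128 + 32 + 16 + 8 + 4, so 285^188 ≡ 7·21·220·322·352 ≡ 334 (mod 479)
Right side y^r · r^s mod p:
6^2 = 36
6^4 ≡ 36^2 = 1296 ≡ 338
6^8 ≡ 338^2 = 114244 ≡ 242
6^16 ≡ 242^2 = 58564 ≡ 126
6^32 ≡ 126^2 = 15876 ≡ 69
6^64 ≡ 69^2 = 4761 ≡ 450
6^128 ≡ 450^2 = 202500 ≡ 362
6^256 ≡ 362^2 = 131044 ≡ 277
265 = 256 + 8 + 1, so 6^265 ≡ 277·242·6 ≡ 323 (mod 479)
265^2 = 70225 ≡ 291
265^4 ≡ 291^2 = 84681 ≡ 377
265^8 ≡ 377^2 = 142129 ≡ 345
265^16 ≡ 345^2 = 119025 ≡ 233
265^32 ≡ 233^2 = 54289 ≡ 162
265^64 ≡ 162^2 = 26244 ≡ 378
265^128 ≡ 378^2 = 142884 ≡ 142
242 = 128 + 64 + 32 + 16 + 2, so 265^242 ≡ 142·378·162·233·291 ≡ 4 (mod 479)
323·4 = 1292 ≡ 334 (mod 479)
334 ≡ 334 (mod 479), so the signature is genuine.

passes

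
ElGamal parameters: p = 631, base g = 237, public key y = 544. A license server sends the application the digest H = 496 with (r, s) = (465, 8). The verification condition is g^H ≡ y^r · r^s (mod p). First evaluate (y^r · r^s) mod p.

392

Squares mod 631: 544^1≡544, 544^2≡628, 544^4≡9, 544^8≡81, 544^16≡251, 544^32≡532, 544^64≡336, 544^128≡578, 544^256≡285
465 = 256 + 128 + 64 + 16 + 1, so 544^465 ≡ 285·578·336·251·544 ≡ 142 (mod 631)
Squares mod 631: 465^1≡465, 465^2≡423, 465^4≡356, 465^8≡536
465^8 ≡ 536 (mod 631)
y^r · r^s ≡ 142·536 = 76112 ≡ 392 (mod 631)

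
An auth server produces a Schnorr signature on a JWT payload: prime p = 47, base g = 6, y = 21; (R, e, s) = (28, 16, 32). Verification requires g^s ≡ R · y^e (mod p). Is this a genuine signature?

forged

g^s mod p:
Squares mod 47: 6^1≡6, 6^2≡36, 6^4≡27, 6^8≡24, 6^16≡12, 6^32≡3
6^32 ≡ 3 (mod 47)
R · y^e mod p:
Squares mod 47: 21^1≡21, 21^2≡18, 21^4≡42, 21^8≡25, 21^16≡14
21^16 ≡ 14 (mod 47)
28·14 = 392 ≡ 16 (mod 47)
3 ≠ 16; the check fails.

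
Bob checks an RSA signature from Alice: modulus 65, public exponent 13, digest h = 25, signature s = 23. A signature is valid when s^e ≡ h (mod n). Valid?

Squares mod 65: s^1≡23, s^2≡9, s^4≡16, s^8≡61
13 = 8 + 4 + 1, so s^13 ≡ 61·16·23 ≡ 23 (mod 65)
s^13 mod 65 = 23, but h = 25.

no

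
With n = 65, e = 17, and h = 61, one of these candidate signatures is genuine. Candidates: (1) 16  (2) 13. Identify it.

1

Candidate 1: 16^2 = 256 ≡ 61; 16^4 ≡ 61^2 = 3721 ≡ 16; 16^8 ≡ 16^2 = 256 ≡ 61; 16^16 ≡ 61^2 = 3721 ≡ 16; 17 = 16 + 1, so 16^17 ≡ 16·16 ≡ 61 (mod 65)
  → matches h = 61
Candidate 2: 13^2 = 169 ≡ 39; 13^4 ≡ 39^2 = 1521 ≡ 26; 13^8 ≡ 26^2 = 676 ≡ 26; 13^16 ≡ 26^2 = 676 ≡ 26; 17 = 16 + 1, so 13^17 ≡ 26·13 ≡ 13 (mod 65)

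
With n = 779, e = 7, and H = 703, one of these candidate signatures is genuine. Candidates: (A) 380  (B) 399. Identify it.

Candidate A: 380^7 mod 779 = 76
Candidate B: 399^7 mod 779 = 703
  → matches H = 703

B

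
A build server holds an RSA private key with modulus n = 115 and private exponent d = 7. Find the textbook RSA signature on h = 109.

89

h^2 ≡ 109^2 = 11881 ≡ 36
h^4 ≡ 36^2 = 1296 ≡ 31
7 = 4 + 2 + 1, so h^7 ≡ 31·36·109 ≡ 89 (mod 115)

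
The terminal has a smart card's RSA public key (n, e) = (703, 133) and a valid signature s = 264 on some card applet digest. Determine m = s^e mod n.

Squares mod 703: s^1≡264, s^2≡99, s^4≡662, s^8≡275, s^16≡404, s^32≡120, s^64≡340, s^128≡308
133 = 128 + 4 + 1, so s^133 ≡ 308·662·264 ≡ 537 (mod 703)

537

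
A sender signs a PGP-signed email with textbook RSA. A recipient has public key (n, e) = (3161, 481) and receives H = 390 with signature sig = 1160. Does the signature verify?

Squares mod 3161: sig^1≡1160, sig^2≡2175, sig^4≡1769, sig^8≡3132, sig^16≡841, sig^32≡2378, sig^64≡3016, sig^128≡2059, sig^256≡580
481 = 256 + 128 + 64 + 32 + 1, so sig^481 ≡ 580·2059·3016·2378·1160 ≡ 1653 (mod 3161)
sig^481 mod 3161 = 1653, but H = 390.

does not verify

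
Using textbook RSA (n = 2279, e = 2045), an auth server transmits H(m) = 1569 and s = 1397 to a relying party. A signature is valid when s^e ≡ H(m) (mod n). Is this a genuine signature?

s^2 ≡ 1397^2 = 1951609 ≡ 785
s^4 ≡ 785^2 = 616225 ≡ 895
s^8 ≡ 895^2 = 801025 ≡ 1096
s^16 ≡ 1096^2 = 1201216 ≡ 183
s^32 ≡ 183^2 = 33489 ≡ 1583
s^64 ≡ 1583^2 = 2505889 ≡ 1268
s^128 ≡ 1268^2 = 1607824 ≡ 1129
s^256 ≡ 1129^2 = 1274641 ≡ 680
s^512 ≡ 680^2 = 462400 ≡ 2042
s^1024 ≡ 2042^2 = 4169764 ≡ 1473
2045 = 1024 + 512 + 256 + 128 + 64 + 32 + 16 + 8 + 4 + 1, so s^2045 ≡ 1473·2042·680·1129·1268·1583·183·1096·895·1397 ≡ 1569 (mod 2279)
s^2045 mod 2279 = 1569 matches H(m).

genuine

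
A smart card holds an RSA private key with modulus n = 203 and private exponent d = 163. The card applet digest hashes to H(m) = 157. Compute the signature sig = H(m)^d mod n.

17

(H(m))^2 ≡ 157^2 = 24649 ≡ 86
(H(m))^4 ≡ 86^2 = 7396 ≡ 88
(H(m))^8 ≡ 88^2 = 7744 ≡ 30
(H(m))^16 ≡ 30^2 = 900 ≡ 88
(H(m))^32 ≡ 88^2 = 7744 ≡ 30
(H(m))^64 ≡ 30^2 = 900 ≡ 88
(H(m))^128 ≡ 88^2 = 7744 ≡ 30
163 = 128 + 32 + 2 + 1, so (H(m))^163 ≡ 30·30·86·157 ≡ 17 (mod 203)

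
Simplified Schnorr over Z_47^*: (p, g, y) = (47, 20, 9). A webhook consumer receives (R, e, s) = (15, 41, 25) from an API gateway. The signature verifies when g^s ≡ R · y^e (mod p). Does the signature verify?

g^s mod p:
Squares mod 47: 20^1≡20, 20^2≡24, 20^4≡12, 20^8≡3, 20^16≡9
25 = 16 + 8 + 1, so 20^25 ≡ 9·3·20 ≡ 23 (mod 47)
R · y^e mod p:
Squares mod 47: 9^1≡9, 9^2≡34, 9^4≡28, 9^8≡32, 9^16≡37, 9^32≡6
41 = 32 + 8 + 1, so 9^41 ≡ 6·32·9 ≡ 36 (mod 47)
15·36 = 540 ≡ 23 (mod 47)
23 ≡ 23 (mod 47); signature holds.

verifies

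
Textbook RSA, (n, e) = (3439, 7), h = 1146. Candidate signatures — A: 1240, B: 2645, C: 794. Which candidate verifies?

B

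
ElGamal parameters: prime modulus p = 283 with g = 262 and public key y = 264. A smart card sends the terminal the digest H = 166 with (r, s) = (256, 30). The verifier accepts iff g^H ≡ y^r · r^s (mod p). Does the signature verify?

Left side g^H mod p:
262^2 = 68644 ≡ 158
262^4 ≡ 158^2 = 24964 ≡ 60
262^8 ≡ 60^2 = 3600 ≡ 204
262^16 ≡ 204^2 = 41616 ≡ 15
262^32 ≡ 15^2 = 225
262^64 ≡ 225^2 = 50625 ≡ 251
262^128 ≡ 251^2 = 63001 ≡ 175
166 = 128 + 32 + 4 + 2, so 262^166 ≡ 175·225·60·158 ≡ 264 (mod 283)
Right side y^r · r^s mod p:
264^2 = 69696 ≡ 78
264^4 ≡ 78^2 = 6084 ≡ 141
264^8 ≡ 141^2 = 19881 ≡ 71
264^16 ≡ 71^2 = 5041 ≡ 230
264^32 ≡ 230^2 = 52900 ≡ 262
264^64 ≡ 262^2 = 68644 ≡ 158
264^128 ≡ 158^2 = 24964 ≡ 60
264^256 ≡ 60^2 = 3600 ≡ 204
256^2 = 65536 ≡ 163
256^4 ≡ 163^2 = 26569 ≡ 250
256^8 ≡ 250^2 = 62500 ≡ 240
256^16 ≡ 240^2 = 57600 ≡ 151
30 = 16 + 8 + 4 + 2, so 256^30 ≡ 151·240·250·163 ≡ 251 (mod 283)
204·251 = 51204 ≡ 264 (mod 283)
264 ≡ 264 (mod 283), so the signature is genuine.

verifies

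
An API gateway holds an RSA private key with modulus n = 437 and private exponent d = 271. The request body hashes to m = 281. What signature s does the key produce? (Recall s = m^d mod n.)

m^2 ≡ 281^2 = 78961 ≡ 301
m^4 ≡ 301^2 = 90601 ≡ 142
m^8 ≡ 142^2 = 20164 ≡ 62
m^16 ≡ 62^2 = 3844 ≡ 348
m^32 ≡ 348^2 = 121104 ≡ 55
m^64 ≡ 55^2 = 3025 ≡ 403
m^128 ≡ 403^2 = 162409 ≡ 282
m^256 ≡ 282^2 = 79524 ≡ 427
271 = 256 + 8 + 4 + 2 + 1, so m^271 ≡ 427·62·142·301·281 ≡ 224 (mod 437)

224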